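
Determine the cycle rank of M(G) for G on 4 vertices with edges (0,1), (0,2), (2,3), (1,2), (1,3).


Cycle rank (nullity) = |E| - r(M) = |E| - (|V| - c).
|E| = 5, |V| = 4, c = 1.
Nullity = 5 - (4 - 1) = 5 - 3 = 2.

2


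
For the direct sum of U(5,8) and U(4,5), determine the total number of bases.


Bases of a direct sum M1 + M2: |B| = |B(M1)| * |B(M2)|.
|B(U(5,8))| = C(8,5) = 56.
|B(U(4,5))| = C(5,4) = 5.
Total bases = 56 * 5 = 280.

280


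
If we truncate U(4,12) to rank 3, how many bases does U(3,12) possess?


Truncating U(4,12) to rank 3 gives U(3,12).
Bases of U(3,12) are all 3-element subsets of 12 elements.
Number of bases = C(12,3) = (12 * 11 * 10) / (1 * 2 * 3) = 220.

220


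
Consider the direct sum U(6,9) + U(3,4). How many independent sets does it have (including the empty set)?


For a direct sum, |I(M1+M2)| = |I(M1)| * |I(M2)|.
|I(U(6,9))| = sum C(9,k) for k=0..6 = 466.
|I(U(3,4))| = sum C(4,k) for k=0..3 = 15.
Total = 466 * 15 = 6990.

6990


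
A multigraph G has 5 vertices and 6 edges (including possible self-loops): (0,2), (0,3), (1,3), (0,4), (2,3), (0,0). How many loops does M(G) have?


In a graphic matroid, a loop is a self-loop edge (u,u) with rank 0.
Examining all 6 edges for self-loops...
Self-loops found: (0,0)
Number of loops = 1.

1


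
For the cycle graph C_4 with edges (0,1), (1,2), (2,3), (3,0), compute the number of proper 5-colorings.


P(C_4, k) = (k-1)^4 + (-1)^4*(k-1).
P(5) = (4)^4 + 4
= 256 + 4 = 260.

260


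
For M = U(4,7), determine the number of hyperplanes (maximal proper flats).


Hyperplanes of U(4,7) are flats of rank 3.
In a uniform matroid, these are exactly the (3)-element subsets.
Count = C(7,3) = 7! / (3! * 4!) = 35.

35


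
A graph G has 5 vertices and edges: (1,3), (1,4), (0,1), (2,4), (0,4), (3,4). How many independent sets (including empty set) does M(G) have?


An independent set in a graphic matroid is an acyclic edge subset.
G has 5 vertices and 6 edges.
Enumerate all 2^6 = 64 subsets, checking for acyclicity.
Total independent sets = 48.

48


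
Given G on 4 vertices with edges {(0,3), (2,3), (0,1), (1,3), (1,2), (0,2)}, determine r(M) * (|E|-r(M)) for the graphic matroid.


r(M) = |V| - c = 4 - 1 = 3.
nullity = |E| - r(M) = 6 - 3 = 3.
Product = 3 * 3 = 9.

9


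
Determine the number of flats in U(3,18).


Flats of U(3,18): every subset of size < 3 is a flat, plus E itself.
Count = C(18,0) + C(18,1) + C(18,2) + 1
     = 1 + 18 + 153 + 1
     = 173.

173


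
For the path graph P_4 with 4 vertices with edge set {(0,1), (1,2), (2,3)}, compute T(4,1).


A path on 4 vertices is a tree with 3 edges.
T(x,y) = x^(3) for any tree.
T(4,1) = 4^3 = 64.

64


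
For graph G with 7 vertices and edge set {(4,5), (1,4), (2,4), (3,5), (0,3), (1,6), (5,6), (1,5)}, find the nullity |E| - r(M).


Cycle rank (nullity) = |E| - r(M) = |E| - (|V| - c).
|E| = 8, |V| = 7, c = 1.
Nullity = 8 - (7 - 1) = 8 - 6 = 2.

2


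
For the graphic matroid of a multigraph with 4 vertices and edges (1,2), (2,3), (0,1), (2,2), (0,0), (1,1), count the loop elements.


In a graphic matroid, a loop is a self-loop edge (u,u) with rank 0.
Examining all 6 edges for self-loops...
Self-loops found: (2,2), (0,0), (1,1)
Number of loops = 3.

3


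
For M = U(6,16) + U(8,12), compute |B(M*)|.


(M1+M2)* = M1* + M2*.
M1* = U(10,16), bases: C(16,10) = 8008.
M2* = U(4,12), bases: C(12,4) = 495.
|B(M*)| = 8008 * 495 = 3963960.

3963960


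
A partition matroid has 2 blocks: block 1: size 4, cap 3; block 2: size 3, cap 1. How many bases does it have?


A basis picks exactly ci elements from block i.
Number of bases = product of C(|Si|, ci).
= C(4,3) * C(3,1)
= 4 * 3
= 12.

12


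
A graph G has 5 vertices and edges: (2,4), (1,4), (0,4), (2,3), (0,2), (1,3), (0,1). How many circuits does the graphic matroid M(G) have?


A circuit in a graphic matroid = edge set of a simple cycle.
G has 5 vertices and 7 edges.
Enumerating all minimal edge subsets forming cycles...
Total circuits found: 7.

7


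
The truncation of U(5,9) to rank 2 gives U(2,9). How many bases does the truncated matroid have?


Truncating U(5,9) to rank 2 gives U(2,9).
Bases of U(2,9) are all 2-element subsets of 9 elements.
Number of bases = C(9,2) = (9 * 8) / (1 * 2) = 36.

36


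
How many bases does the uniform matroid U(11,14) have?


Bases of U(11,14) are all 11-element subsets of the 14-element ground set.
Number of bases = C(14,11).
(14 choose 11) = 364.

364


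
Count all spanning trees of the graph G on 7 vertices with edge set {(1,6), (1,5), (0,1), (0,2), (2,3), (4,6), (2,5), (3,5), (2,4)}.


By Kirchhoff's matrix tree theorem, the number of spanning trees equals
the determinant of any cofactor of the Laplacian matrix L.
G has 7 vertices and 9 edges.
Computing the (6 x 6) cofactor determinant gives 43.

43


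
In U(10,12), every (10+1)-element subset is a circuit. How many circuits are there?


In U(10,12), circuits are the (11)-element subsets.
Any set of 11 elements is dependent, and removing any one element gives
an independent set of size 10, so it is a minimal dependent set.
Number of circuits = C(12,11) = 12.

12


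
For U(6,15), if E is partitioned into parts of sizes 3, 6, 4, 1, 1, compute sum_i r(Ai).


r(Ai) = min(|Ai|, 6) for each part.
Sum = min(3,6) + min(6,6) + min(4,6) + min(1,6) + min(1,6)
    = 3 + 6 + 4 + 1 + 1
    = 15.

15


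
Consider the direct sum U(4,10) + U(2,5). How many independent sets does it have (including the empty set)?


For a direct sum, |I(M1+M2)| = |I(M1)| * |I(M2)|.
|I(U(4,10))| = sum C(10,k) for k=0..4 = 386.
|I(U(2,5))| = sum C(5,k) for k=0..2 = 16.
Total = 386 * 16 = 6176.

6176


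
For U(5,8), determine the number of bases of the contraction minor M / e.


Contracting e from U(5,8) gives U(4,7).
Bases of U(4,7) = (7 choose 4) = 35.

35


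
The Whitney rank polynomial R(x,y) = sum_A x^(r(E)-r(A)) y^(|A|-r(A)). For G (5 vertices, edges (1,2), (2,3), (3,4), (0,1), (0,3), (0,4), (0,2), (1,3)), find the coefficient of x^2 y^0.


R(x,y) = sum over A in 2^E of x^(r(E)-r(A)) * y^(|A|-r(A)).
G has 5 vertices, 8 edges. r(E) = 4.
Enumerate all 2^8 = 256 subsets.
Count subsets with r(E)-r(A)=2 and |A|-r(A)=0: 28.

28


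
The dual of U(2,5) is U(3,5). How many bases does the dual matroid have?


The dual of U(r,n) is U(n-r, n) = U(3,5).
Bases of U(3,5) are all (3)-element subsets.
|B(M*)| = C(5,3) = (5 * 4 * 3) / (1 * 2 * 3) = 10.

10


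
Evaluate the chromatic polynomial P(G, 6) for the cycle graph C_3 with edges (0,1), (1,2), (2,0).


P(C_3, k) = (k-1)^3 + (-1)^3*(k-1).
P(6) = (5)^3 - 5
= 125 - 5 = 120.

120


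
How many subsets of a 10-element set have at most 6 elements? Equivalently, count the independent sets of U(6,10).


Independent sets of U(6,10) are all subsets of size <= 6.
Count = (10 choose 0) + (10 choose 1) + (10 choose 2) + (10 choose 3) + (10 choose 4) + (10 choose 5) + (10 choose 6)
     = 1 + 10 + 45 + 120 + 210 + 252 + 210
     = 848.

848


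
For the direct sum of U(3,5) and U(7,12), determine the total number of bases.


Bases of a direct sum M1 + M2: |B| = |B(M1)| * |B(M2)|.
|B(U(3,5))| = C(5,3) = 10.
|B(U(7,12))| = C(12,7) = 792.
Total bases = 10 * 792 = 7920.

7920


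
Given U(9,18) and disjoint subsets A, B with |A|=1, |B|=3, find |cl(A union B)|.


|A union B| = 1 + 3 = 4 (disjoint).
In U(9,18), cl(S) = S if |S| < 9, else cl(S) = E.
Since 4 < 9, cl(A union B) = A union B.
|cl(A union B)| = 4.

4


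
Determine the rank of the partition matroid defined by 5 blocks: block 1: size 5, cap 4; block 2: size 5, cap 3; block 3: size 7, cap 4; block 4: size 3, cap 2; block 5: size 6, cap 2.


Rank of a partition matroid = sum of min(|Si|, ci) for each block.
= min(5,4) + min(5,3) + min(7,4) + min(3,2) + min(6,2)
= 4 + 3 + 4 + 2 + 2
= 15.

15


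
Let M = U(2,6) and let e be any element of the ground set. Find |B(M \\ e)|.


Deleting e from U(2,6) gives U(2,5) since n > r.
Bases of U(2,5) = (5 choose 2) = 10.

10


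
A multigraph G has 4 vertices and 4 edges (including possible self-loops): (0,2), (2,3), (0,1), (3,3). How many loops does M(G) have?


In a graphic matroid, a loop is a self-loop edge (u,u) with rank 0.
Examining all 4 edges for self-loops...
Self-loops found: (3,3)
Number of loops = 1.

1


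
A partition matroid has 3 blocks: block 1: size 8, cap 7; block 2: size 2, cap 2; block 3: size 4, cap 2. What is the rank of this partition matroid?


Rank of a partition matroid = sum of min(|Si|, ci) for each block.
= min(8,7) + min(2,2) + min(4,2)
= 7 + 2 + 2
= 11.

11


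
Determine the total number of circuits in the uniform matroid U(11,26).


In U(11,26), circuits are the (12)-element subsets.
Any set of 12 elements is dependent, and removing any one element gives
an independent set of size 11, so it is a minimal dependent set.
Number of circuits = C(26,12) = 9657700.

9657700


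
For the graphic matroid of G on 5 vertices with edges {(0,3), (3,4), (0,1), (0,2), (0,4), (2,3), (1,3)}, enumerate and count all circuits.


A circuit in a graphic matroid = edge set of a simple cycle.
G has 5 vertices and 7 edges.
Enumerating all minimal edge subsets forming cycles...
Total circuits found: 6.

6


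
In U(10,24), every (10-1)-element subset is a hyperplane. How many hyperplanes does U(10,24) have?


Hyperplanes of U(10,24) are flats of rank 9.
In a uniform matroid, these are exactly the (9)-element subsets.
Count = C(24,9) = 24! / (9! * 15!) = 1307504.

1307504


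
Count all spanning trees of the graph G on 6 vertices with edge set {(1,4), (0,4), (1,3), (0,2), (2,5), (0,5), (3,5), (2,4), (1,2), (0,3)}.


By Kirchhoff's matrix tree theorem, the number of spanning trees equals
the determinant of any cofactor of the Laplacian matrix L.
G has 6 vertices and 10 edges.
Computing the (5 x 5) cofactor determinant gives 130.

130


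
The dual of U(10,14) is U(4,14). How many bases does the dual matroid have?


The dual of U(r,n) is U(n-r, n) = U(4,14).
Bases of U(4,14) are all (4)-element subsets.
|B(M*)| = C(14,4) = (14 * 13 * 12 * 11) / (1 * 2 * 3 * 4) = 1001.

1001


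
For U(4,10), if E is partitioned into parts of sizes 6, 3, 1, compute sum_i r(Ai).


r(Ai) = min(|Ai|, 4) for each part.
Sum = min(6,4) + min(3,4) + min(1,4)
    = 4 + 3 + 1
    = 8.

8


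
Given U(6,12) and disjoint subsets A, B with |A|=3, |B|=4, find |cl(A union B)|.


|A union B| = 3 + 4 = 7 (disjoint).
In U(6,12), cl(S) = S if |S| < 6, else cl(S) = E.
Since 7 >= 6, cl(A union B) = E.
|cl(A union B)| = 12.

12


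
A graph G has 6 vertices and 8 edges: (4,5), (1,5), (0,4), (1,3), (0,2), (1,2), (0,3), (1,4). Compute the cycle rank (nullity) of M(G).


Cycle rank (nullity) = |E| - r(M) = |E| - (|V| - c).
|E| = 8, |V| = 6, c = 1.
Nullity = 8 - (6 - 1) = 8 - 5 = 3.

3


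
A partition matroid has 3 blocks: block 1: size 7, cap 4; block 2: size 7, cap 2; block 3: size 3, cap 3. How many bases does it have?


A basis picks exactly ci elements from block i.
Number of bases = product of C(|Si|, ci).
= C(7,4) * C(7,2) * C(3,3)
= 35 * 21 * 1
= 735.

735


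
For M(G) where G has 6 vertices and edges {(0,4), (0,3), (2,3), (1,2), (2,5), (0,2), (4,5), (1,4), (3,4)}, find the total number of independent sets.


An independent set in a graphic matroid is an acyclic edge subset.
G has 6 vertices and 9 edges.
Enumerate all 2^9 = 512 subsets, checking for acyclicity.
Total independent sets = 300.

300


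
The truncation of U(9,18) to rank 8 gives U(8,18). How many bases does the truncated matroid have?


Truncating U(9,18) to rank 8 gives U(8,18).
Bases of U(8,18) are all 8-element subsets of 18 elements.
Number of bases = (18 choose 8) = 43758.

43758


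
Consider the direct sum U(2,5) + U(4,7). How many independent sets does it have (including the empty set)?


For a direct sum, |I(M1+M2)| = |I(M1)| * |I(M2)|.
|I(U(2,5))| = sum C(5,k) for k=0..2 = 16.
|I(U(4,7))| = sum C(7,k) for k=0..4 = 99.
Total = 16 * 99 = 1584.

1584


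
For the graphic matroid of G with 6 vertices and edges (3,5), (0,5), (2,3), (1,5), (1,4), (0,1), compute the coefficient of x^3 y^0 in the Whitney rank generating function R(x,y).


R(x,y) = sum over A in 2^E of x^(r(E)-r(A)) * y^(|A|-r(A)).
G has 6 vertices, 6 edges. r(E) = 5.
Enumerate all 2^6 = 64 subsets.
Count subsets with r(E)-r(A)=3 and |A|-r(A)=0: 15.

15


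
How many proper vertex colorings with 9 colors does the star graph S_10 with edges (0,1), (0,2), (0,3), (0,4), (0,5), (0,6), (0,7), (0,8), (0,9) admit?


P(tree, k) = k * (k-1)^(9) for any tree on 10 vertices.
P(9) = 9 * 8^9 = 9 * 134217728 = 1207959552.

1207959552


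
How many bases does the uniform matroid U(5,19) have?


Bases of U(5,19) are all 5-element subsets of the 19-element ground set.
Number of bases = C(19,5).
(19 choose 5) = 11628.

11628


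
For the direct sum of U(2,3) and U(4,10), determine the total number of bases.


Bases of a direct sum M1 + M2: |B| = |B(M1)| * |B(M2)|.
|B(U(2,3))| = C(3,2) = 3.
|B(U(4,10))| = C(10,4) = 210.
Total bases = 3 * 210 = 630.

630


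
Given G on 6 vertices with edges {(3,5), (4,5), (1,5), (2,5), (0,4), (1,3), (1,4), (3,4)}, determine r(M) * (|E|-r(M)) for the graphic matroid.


r(M) = |V| - c = 6 - 1 = 5.
nullity = |E| - r(M) = 8 - 5 = 3.
Product = 5 * 3 = 15.

15


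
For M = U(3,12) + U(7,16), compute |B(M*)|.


(M1+M2)* = M1* + M2*.
M1* = U(9,12), bases: C(12,9) = 220.
M2* = U(9,16), bases: C(16,9) = 11440.
|B(M*)| = 220 * 11440 = 2516800.

2516800


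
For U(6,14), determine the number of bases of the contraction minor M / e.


Contracting e from U(6,14) gives U(5,13).
Bases of U(5,13) = (13 choose 5) = 1287.

1287


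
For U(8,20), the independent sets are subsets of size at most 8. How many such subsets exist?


Independent sets of U(8,20) are all subsets of size <= 8.
Count = (20 choose 0) + (20 choose 1) + (20 choose 2) + (20 choose 3) + (20 choose 4) + (20 choose 5) + (20 choose 6) + (20 choose 7) + (20 choose 8)
     = 1 + 20 + 190 + 1140 + 4845 + 15504 + 38760 + 77520 + 125970
     = 263950.

263950


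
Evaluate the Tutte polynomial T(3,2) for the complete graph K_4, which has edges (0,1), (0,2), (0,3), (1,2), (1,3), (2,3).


T(K_4; x,y) = x^3 + 3x^2 + 4xy + 2x + y^3 + 3y^2 + 2y.
Substituting x=3, y=2:
= 27 + 27 + 24 + 6 + 8 + 12 + 4
= 108.

108


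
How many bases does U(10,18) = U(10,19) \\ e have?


Deleting e from U(10,19) gives U(10,18) since n > r.
Bases of U(10,18) = (18 choose 10) = 43758.

43758


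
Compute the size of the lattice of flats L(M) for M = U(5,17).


Flats of U(5,17): every subset of size < 5 is a flat, plus E itself.
Count = (17 choose 0) + (17 choose 1) + (17 choose 2) + (17 choose 3) + (17 choose 4) + 1
     = 1 + 17 + 136 + 680 + 2380 + 1
     = 3215.

3215


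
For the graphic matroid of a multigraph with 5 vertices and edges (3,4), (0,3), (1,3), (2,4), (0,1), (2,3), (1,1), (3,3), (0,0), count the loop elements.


In a graphic matroid, a loop is a self-loop edge (u,u) with rank 0.
Examining all 9 edges for self-loops...
Self-loops found: (1,1), (3,3), (0,0)
Number of loops = 3.

3


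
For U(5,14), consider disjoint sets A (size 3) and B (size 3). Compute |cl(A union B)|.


|A union B| = 3 + 3 = 6 (disjoint).
In U(5,14), cl(S) = S if |S| < 5, else cl(S) = E.
Since 6 >= 5, cl(A union B) = E.
|cl(A union B)| = 14.

14


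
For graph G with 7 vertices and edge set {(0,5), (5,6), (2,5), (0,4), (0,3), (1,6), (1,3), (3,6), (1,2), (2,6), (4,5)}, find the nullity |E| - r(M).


Cycle rank (nullity) = |E| - r(M) = |E| - (|V| - c).
|E| = 11, |V| = 7, c = 1.
Nullity = 11 - (7 - 1) = 11 - 6 = 5.

5


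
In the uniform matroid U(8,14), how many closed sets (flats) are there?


Flats of U(8,14): every subset of size < 8 is a flat, plus E itself.
Count = C(14,0) + C(14,1) + C(14,2) + C(14,3) + C(14,4) + C(14,5) + C(14,6) + C(14,7) + 1
     = 1 + 14 + 91 + 364 + 1001 + 2002 + 3003 + 3432 + 1
     = 9909.

9909


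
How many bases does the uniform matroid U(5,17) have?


Bases of U(5,17) are all 5-element subsets of the 17-element ground set.
Number of bases = C(17,5).
C(17,5) = 6188.

6188


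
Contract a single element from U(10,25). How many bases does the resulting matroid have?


Contracting e from U(10,25) gives U(9,24).
Bases of U(9,24) = C(24,9) = 24! / (9! * 15!) = 1307504.

1307504


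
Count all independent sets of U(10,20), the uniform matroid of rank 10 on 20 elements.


Independent sets of U(10,20) are all subsets of size <= 10.
Count = C(20,0) + C(20,1) + C(20,2) + C(20,3) + C(20,4) + C(20,5) + C(20,6) + C(20,7) + C(20,8) + C(20,9) + C(20,10)
     = 1 + 20 + 190 + 1140 + 4845 + 15504 + 38760 + 77520 + 125970 + 167960 + 184756
     = 616666.

616666


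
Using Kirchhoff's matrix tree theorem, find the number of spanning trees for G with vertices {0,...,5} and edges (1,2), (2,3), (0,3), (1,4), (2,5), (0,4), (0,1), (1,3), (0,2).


By Kirchhoff's matrix tree theorem, the number of spanning trees equals
the determinant of any cofactor of the Laplacian matrix L.
G has 6 vertices and 9 edges.
Computing the (5 x 5) cofactor determinant gives 40.

40


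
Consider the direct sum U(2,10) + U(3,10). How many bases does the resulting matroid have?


Bases of a direct sum M1 + M2: |B| = |B(M1)| * |B(M2)|.
|B(U(2,10))| = C(10,2) = 45.
|B(U(3,10))| = C(10,3) = 120.
Total bases = 45 * 120 = 5400.

5400


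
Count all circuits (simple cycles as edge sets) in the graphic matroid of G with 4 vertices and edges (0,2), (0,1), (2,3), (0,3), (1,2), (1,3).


A circuit in a graphic matroid = edge set of a simple cycle.
G has 4 vertices and 6 edges.
Enumerating all minimal edge subsets forming cycles...
Total circuits found: 7.

7


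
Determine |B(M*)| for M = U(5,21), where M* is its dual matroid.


The dual of U(r,n) is U(n-r, n) = U(16,21).
Bases of U(16,21) are all (16)-element subsets.
|B(M*)| = (21 choose 16) = 20349.

20349


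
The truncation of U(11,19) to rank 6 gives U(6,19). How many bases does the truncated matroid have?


Truncating U(11,19) to rank 6 gives U(6,19).
Bases of U(6,19) are all 6-element subsets of 19 elements.
Number of bases = C(19,6) = 27132.

27132


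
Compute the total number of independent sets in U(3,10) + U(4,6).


For a direct sum, |I(M1+M2)| = |I(M1)| * |I(M2)|.
|I(U(3,10))| = sum C(10,k) for k=0..3 = 176.
|I(U(4,6))| = sum C(6,k) for k=0..4 = 57.
Total = 176 * 57 = 10032.

10032


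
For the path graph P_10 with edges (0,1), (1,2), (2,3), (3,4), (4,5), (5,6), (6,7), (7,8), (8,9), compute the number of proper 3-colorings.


P(P_10, k) = k * (k-1)^(9).
P(3) = 3 * 2^9 = 3 * 512 = 1536.

1536


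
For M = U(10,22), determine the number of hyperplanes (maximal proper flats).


Hyperplanes of U(10,22) are flats of rank 9.
In a uniform matroid, these are exactly the (9)-element subsets.
Count = C(22,9) = 497420.

497420


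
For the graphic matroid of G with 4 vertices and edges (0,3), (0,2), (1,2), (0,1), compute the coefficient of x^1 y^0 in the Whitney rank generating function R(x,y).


R(x,y) = sum over A in 2^E of x^(r(E)-r(A)) * y^(|A|-r(A)).
G has 4 vertices, 4 edges. r(E) = 3.
Enumerate all 2^4 = 16 subsets.
Count subsets with r(E)-r(A)=1 and |A|-r(A)=0: 6.

6


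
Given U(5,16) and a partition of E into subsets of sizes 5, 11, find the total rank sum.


r(Ai) = min(|Ai|, 5) for each part.
Sum = min(5,5) + min(11,5)
    = 5 + 5
    = 10.

10


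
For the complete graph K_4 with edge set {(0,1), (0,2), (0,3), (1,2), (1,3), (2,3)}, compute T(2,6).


T(K_4; x,y) = x^3 + 3x^2 + 4xy + 2x + y^3 + 3y^2 + 2y.
Substituting x=2, y=6:
= 8 + 12 + 48 + 4 + 216 + 108 + 12
= 408.

408


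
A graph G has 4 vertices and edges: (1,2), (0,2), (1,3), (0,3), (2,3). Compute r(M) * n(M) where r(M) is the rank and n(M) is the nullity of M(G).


r(M) = |V| - c = 4 - 1 = 3.
nullity = |E| - r(M) = 5 - 3 = 2.
Product = 3 * 2 = 6.

6


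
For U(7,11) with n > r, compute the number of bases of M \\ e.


Deleting e from U(7,11) gives U(7,10) since n > r.
Bases of U(7,10) = C(10,7) = 120.

120


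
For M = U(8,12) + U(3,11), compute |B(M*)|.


(M1+M2)* = M1* + M2*.
M1* = U(4,12), bases: C(12,4) = 495.
M2* = U(8,11), bases: C(11,8) = 165.
|B(M*)| = 495 * 165 = 81675.

81675


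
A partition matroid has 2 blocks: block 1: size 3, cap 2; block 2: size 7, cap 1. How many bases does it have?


A basis picks exactly ci elements from block i.
Number of bases = product of C(|Si|, ci).
= C(3,2) * C(7,1)
= 3 * 7
= 21.

21


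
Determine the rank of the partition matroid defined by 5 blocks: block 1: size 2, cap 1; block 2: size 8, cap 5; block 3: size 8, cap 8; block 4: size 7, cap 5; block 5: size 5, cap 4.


Rank of a partition matroid = sum of min(|Si|, ci) for each block.
= min(2,1) + min(8,5) + min(8,8) + min(7,5) + min(5,4)
= 1 + 5 + 8 + 5 + 4
= 23.

23


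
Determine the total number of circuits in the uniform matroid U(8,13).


In U(8,13), circuits are the (9)-element subsets.
Any set of 9 elements is dependent, and removing any one element gives
an independent set of size 8, so it is a minimal dependent set.
Number of circuits = C(13,9) = 715.

715


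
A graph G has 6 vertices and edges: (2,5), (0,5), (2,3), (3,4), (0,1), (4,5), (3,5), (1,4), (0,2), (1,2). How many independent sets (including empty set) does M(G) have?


An independent set in a graphic matroid is an acyclic edge subset.
G has 6 vertices and 10 edges.
Enumerate all 2^10 = 1024 subsets, checking for acyclicity.
Total independent sets = 478.

478


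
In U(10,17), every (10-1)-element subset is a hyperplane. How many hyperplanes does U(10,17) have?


Hyperplanes of U(10,17) are flats of rank 9.
In a uniform matroid, these are exactly the (9)-element subsets.
Count = (17 choose 9) = 24310.

24310


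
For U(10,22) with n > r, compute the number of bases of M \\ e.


Deleting e from U(10,22) gives U(10,21) since n > r.
Bases of U(10,21) = C(21,10) = 352716.

352716


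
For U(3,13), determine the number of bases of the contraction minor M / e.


Contracting e from U(3,13) gives U(2,12).
Bases of U(2,12) = C(12,2) = 12! / (2! * 10!) = 66.

66


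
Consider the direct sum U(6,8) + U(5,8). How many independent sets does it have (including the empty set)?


For a direct sum, |I(M1+M2)| = |I(M1)| * |I(M2)|.
|I(U(6,8))| = sum C(8,k) for k=0..6 = 247.
|I(U(5,8))| = sum C(8,k) for k=0..5 = 219.
Total = 247 * 219 = 54093.

54093


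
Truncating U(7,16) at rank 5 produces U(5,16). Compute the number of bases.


Truncating U(7,16) to rank 5 gives U(5,16).
Bases of U(5,16) are all 5-element subsets of 16 elements.
Number of bases = (16 choose 5) = 4368.

4368


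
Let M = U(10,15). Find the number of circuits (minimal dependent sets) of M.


In U(10,15), circuits are the (11)-element subsets.
Any set of 11 elements is dependent, and removing any one element gives
an independent set of size 10, so it is a minimal dependent set.
Number of circuits = (15 choose 11) = 1365.

1365


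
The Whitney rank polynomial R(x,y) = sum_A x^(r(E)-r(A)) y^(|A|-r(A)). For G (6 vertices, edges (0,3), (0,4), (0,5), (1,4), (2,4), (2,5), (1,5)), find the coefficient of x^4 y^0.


R(x,y) = sum over A in 2^E of x^(r(E)-r(A)) * y^(|A|-r(A)).
G has 6 vertices, 7 edges. r(E) = 5.
Enumerate all 2^7 = 128 subsets.
Count subsets with r(E)-r(A)=4 and |A|-r(A)=0: 7.

7


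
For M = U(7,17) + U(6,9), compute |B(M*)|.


(M1+M2)* = M1* + M2*.
M1* = U(10,17), bases: C(17,10) = 19448.
M2* = U(3,9), bases: C(9,3) = 84.
|B(M*)| = 19448 * 84 = 1633632.

1633632


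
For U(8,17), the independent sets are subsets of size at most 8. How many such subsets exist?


Independent sets of U(8,17) are all subsets of size <= 8.
Count = (17 choose 0) + (17 choose 1) + (17 choose 2) + (17 choose 3) + (17 choose 4) + (17 choose 5) + (17 choose 6) + (17 choose 7) + (17 choose 8)
     = 1 + 17 + 136 + 680 + 2380 + 6188 + 12376 + 19448 + 24310
     = 65536.

65536


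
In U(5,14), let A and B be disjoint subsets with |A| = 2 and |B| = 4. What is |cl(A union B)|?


|A union B| = 2 + 4 = 6 (disjoint).
In U(5,14), cl(S) = S if |S| < 5, else cl(S) = E.
Since 6 >= 5, cl(A union B) = E.
|cl(A union B)| = 14.

14


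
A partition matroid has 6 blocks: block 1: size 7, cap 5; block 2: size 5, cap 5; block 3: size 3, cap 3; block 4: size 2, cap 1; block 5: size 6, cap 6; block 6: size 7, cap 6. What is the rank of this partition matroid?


Rank of a partition matroid = sum of min(|Si|, ci) for each block.
= min(7,5) + min(5,5) + min(3,3) + min(2,1) + min(6,6) + min(7,6)
= 5 + 5 + 3 + 1 + 6 + 6
= 26.

26


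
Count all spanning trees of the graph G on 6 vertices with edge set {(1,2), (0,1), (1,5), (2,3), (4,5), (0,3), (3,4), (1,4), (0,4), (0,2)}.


By Kirchhoff's matrix tree theorem, the number of spanning trees equals
the determinant of any cofactor of the Laplacian matrix L.
G has 6 vertices and 10 edges.
Computing the (5 x 5) cofactor determinant gives 114.

114


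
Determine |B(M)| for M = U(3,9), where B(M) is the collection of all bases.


Bases of U(3,9) are all 3-element subsets of the 9-element ground set.
Number of bases = C(9,3).
(9 choose 3) = 84.

84


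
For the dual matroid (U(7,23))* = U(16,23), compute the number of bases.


The dual of U(r,n) is U(n-r, n) = U(16,23).
Bases of U(16,23) are all (16)-element subsets.
|B(M*)| = C(23,16) = 23! / (16! * 7!) = 245157.

245157


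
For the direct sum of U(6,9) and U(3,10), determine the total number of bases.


Bases of a direct sum M1 + M2: |B| = |B(M1)| * |B(M2)|.
|B(U(6,9))| = C(9,6) = 84.
|B(U(3,10))| = C(10,3) = 120.
Total bases = 84 * 120 = 10080.

10080


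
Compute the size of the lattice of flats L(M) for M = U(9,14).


Flats of U(9,14): every subset of size < 9 is a flat, plus E itself.
Count = C(14,0) + C(14,1) + C(14,2) + C(14,3) + C(14,4) + C(14,5) + C(14,6) + C(14,7) + C(14,8) + 1
     = 1 + 14 + 91 + 364 + 1001 + 2002 + 3003 + 3432 + 3003 + 1
     = 12912.

12912


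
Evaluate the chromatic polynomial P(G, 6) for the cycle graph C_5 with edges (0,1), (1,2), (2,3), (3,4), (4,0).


P(C_5, k) = (k-1)^5 + (-1)^5*(k-1).
P(6) = (5)^5 - 5
= 3125 - 5 = 3120.

3120


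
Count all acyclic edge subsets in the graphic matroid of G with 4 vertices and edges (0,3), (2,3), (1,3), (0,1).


An independent set in a graphic matroid is an acyclic edge subset.
G has 4 vertices and 4 edges.
Enumerate all 2^4 = 16 subsets, checking for acyclicity.
Total independent sets = 14.

14


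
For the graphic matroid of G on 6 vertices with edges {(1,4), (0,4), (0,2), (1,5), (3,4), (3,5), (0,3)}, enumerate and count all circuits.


A circuit in a graphic matroid = edge set of a simple cycle.
G has 6 vertices and 7 edges.
Enumerating all minimal edge subsets forming cycles...
Total circuits found: 3.

3


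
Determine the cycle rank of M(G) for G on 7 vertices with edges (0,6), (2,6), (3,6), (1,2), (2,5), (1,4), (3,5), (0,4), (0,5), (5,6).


Cycle rank (nullity) = |E| - r(M) = |E| - (|V| - c).
|E| = 10, |V| = 7, c = 1.
Nullity = 10 - (7 - 1) = 10 - 6 = 4.

4


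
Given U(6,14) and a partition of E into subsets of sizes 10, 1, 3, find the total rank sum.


r(Ai) = min(|Ai|, 6) for each part.
Sum = min(10,6) + min(1,6) + min(3,6)
    = 6 + 1 + 3
    = 10.

10


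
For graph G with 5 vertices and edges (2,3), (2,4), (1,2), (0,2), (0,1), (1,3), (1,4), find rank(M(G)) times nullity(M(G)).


r(M) = |V| - c = 5 - 1 = 4.
nullity = |E| - r(M) = 7 - 4 = 3.
Product = 4 * 3 = 12.

12


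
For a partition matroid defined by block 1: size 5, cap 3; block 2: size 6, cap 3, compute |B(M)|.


A basis picks exactly ci elements from block i.
Number of bases = product of C(|Si|, ci).
= C(5,3) * C(6,3)
= 10 * 20
= 200.

200


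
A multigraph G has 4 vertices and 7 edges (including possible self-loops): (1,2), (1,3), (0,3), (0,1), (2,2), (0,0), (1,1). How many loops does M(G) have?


In a graphic matroid, a loop is a self-loop edge (u,u) with rank 0.
Examining all 7 edges for self-loops...
Self-loops found: (2,2), (0,0), (1,1)
Number of loops = 3.

3


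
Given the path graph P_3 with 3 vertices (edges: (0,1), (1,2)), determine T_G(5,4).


A path on 3 vertices is a tree with 2 edges.
T(x,y) = x^(2) for any tree.
T(5,4) = 5^2 = 25.

25


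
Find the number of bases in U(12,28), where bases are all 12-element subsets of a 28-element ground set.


Bases of U(12,28) are all 12-element subsets of the 28-element ground set.
Number of bases = C(28,12).
(28 choose 12) = 30421755.

30421755


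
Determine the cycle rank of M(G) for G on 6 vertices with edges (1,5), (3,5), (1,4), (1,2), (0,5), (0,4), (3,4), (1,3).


Cycle rank (nullity) = |E| - r(M) = |E| - (|V| - c).
|E| = 8, |V| = 6, c = 1.
Nullity = 8 - (6 - 1) = 8 - 5 = 3.

3


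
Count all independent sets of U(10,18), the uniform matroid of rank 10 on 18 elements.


Independent sets of U(10,18) are all subsets of size <= 10.
Count = C(18,0) + C(18,1) + C(18,2) + C(18,3) + C(18,4) + C(18,5) + C(18,6) + C(18,7) + C(18,8) + C(18,9) + C(18,10)
     = 1 + 18 + 153 + 816 + 3060 + 8568 + 18564 + 31824 + 43758 + 48620 + 43758
     = 199140.

199140


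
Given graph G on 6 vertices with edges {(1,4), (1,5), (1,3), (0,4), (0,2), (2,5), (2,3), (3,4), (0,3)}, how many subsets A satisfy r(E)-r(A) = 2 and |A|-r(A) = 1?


R(x,y) = sum over A in 2^E of x^(r(E)-r(A)) * y^(|A|-r(A)).
G has 6 vertices, 9 edges. r(E) = 5.
Enumerate all 2^9 = 512 subsets.
Count subsets with r(E)-r(A)=2 and |A|-r(A)=1: 21.

21


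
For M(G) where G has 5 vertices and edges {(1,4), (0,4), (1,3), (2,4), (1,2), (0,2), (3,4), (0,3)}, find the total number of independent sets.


An independent set in a graphic matroid is an acyclic edge subset.
G has 5 vertices and 8 edges.
Enumerate all 2^8 = 256 subsets, checking for acyclicity.
Total independent sets = 134.

134


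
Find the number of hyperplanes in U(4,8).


Hyperplanes of U(4,8) are flats of rank 3.
In a uniform matroid, these are exactly the (3)-element subsets.
Count = C(8,3) = (8 * 7 * 6) / (1 * 2 * 3) = 56.

56


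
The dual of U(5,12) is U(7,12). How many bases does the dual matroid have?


The dual of U(r,n) is U(n-r, n) = U(7,12).
Bases of U(7,12) are all (7)-element subsets.
|B(M*)| = C(12,7) = 792.

792


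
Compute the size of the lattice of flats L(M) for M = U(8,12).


Flats of U(8,12): every subset of size < 8 is a flat, plus E itself.
Count = C(12,0) + C(12,1) + C(12,2) + C(12,3) + C(12,4) + C(12,5) + C(12,6) + C(12,7) + 1
     = 1 + 12 + 66 + 220 + 495 + 792 + 924 + 792 + 1
     = 3303.

3303


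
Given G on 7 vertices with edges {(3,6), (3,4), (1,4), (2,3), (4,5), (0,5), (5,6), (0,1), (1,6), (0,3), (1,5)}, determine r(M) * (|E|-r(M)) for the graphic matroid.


r(M) = |V| - c = 7 - 1 = 6.
nullity = |E| - r(M) = 11 - 6 = 5.
Product = 6 * 5 = 30.

30


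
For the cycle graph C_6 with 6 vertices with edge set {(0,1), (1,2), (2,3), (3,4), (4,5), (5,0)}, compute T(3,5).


T(C_6; x,y) = x + x^2 + ... + x^(5) + y.
T(3,5) = 3^1 + 3^2 + 3^3 + 3^4 + 3^5 + 5
= 3 + 9 + 27 + 81 + 243 + 5
= 368.

368


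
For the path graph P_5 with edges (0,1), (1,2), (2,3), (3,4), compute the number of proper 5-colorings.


P(P_5, k) = k * (k-1)^(4).
P(5) = 5 * 4^4 = 5 * 256 = 1280.

1280


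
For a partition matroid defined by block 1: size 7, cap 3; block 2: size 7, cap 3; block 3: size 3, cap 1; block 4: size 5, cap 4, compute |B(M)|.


A basis picks exactly ci elements from block i.
Number of bases = product of C(|Si|, ci).
= C(7,3) * C(7,3) * C(3,1) * C(5,4)
= 35 * 35 * 3 * 5
= 18375.

18375


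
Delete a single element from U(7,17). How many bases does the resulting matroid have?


Deleting e from U(7,17) gives U(7,16) since n > r.
Bases of U(7,16) = (16 choose 7) = 11440.

11440


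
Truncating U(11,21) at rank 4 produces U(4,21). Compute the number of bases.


Truncating U(11,21) to rank 4 gives U(4,21).
Bases of U(4,21) are all 4-element subsets of 21 elements.
Number of bases = C(21,4) = (21 * 20 * 19 * 18) / (1 * 2 * 3 * 4) = 5985.

5985


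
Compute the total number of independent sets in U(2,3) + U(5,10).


For a direct sum, |I(M1+M2)| = |I(M1)| * |I(M2)|.
|I(U(2,3))| = sum C(3,k) for k=0..2 = 7.
|I(U(5,10))| = sum C(10,k) for k=0..5 = 638.
Total = 7 * 638 = 4466.

4466


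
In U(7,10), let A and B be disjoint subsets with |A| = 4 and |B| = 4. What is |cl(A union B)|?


|A union B| = 4 + 4 = 8 (disjoint).
In U(7,10), cl(S) = S if |S| < 7, else cl(S) = E.
Since 8 >= 7, cl(A union B) = E.
|cl(A union B)| = 10.

10


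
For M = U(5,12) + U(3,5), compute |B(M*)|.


(M1+M2)* = M1* + M2*.
M1* = U(7,12), bases: C(12,7) = 792.
M2* = U(2,5), bases: C(5,2) = 10.
|B(M*)| = 792 * 10 = 7920.

7920


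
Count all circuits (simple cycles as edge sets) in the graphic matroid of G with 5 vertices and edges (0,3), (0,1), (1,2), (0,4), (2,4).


A circuit in a graphic matroid = edge set of a simple cycle.
G has 5 vertices and 5 edges.
Enumerating all minimal edge subsets forming cycles...
Total circuits found: 1.

1


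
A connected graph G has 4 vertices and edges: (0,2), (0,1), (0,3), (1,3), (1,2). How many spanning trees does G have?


By Kirchhoff's matrix tree theorem, the number of spanning trees equals
the determinant of any cofactor of the Laplacian matrix L.
G has 4 vertices and 5 edges.
Computing the (3 x 3) cofactor determinant gives 8.

8


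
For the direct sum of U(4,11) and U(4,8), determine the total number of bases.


Bases of a direct sum M1 + M2: |B| = |B(M1)| * |B(M2)|.
|B(U(4,11))| = C(11,4) = 330.
|B(U(4,8))| = C(8,4) = 70.
Total bases = 330 * 70 = 23100.

23100


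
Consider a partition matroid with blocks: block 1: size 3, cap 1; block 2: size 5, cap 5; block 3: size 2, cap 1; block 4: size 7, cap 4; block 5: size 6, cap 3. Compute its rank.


Rank of a partition matroid = sum of min(|Si|, ci) for each block.
= min(3,1) + min(5,5) + min(2,1) + min(7,4) + min(6,3)
= 1 + 5 + 1 + 4 + 3
= 14.

14


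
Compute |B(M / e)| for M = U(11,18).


Contracting e from U(11,18) gives U(10,17).
Bases of U(10,17) = C(17,10) = 17! / (10! * 7!) = 19448.

19448


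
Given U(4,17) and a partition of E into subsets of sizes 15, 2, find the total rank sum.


r(Ai) = min(|Ai|, 4) for each part.
Sum = min(15,4) + min(2,4)
    = 4 + 2
    = 6.

6


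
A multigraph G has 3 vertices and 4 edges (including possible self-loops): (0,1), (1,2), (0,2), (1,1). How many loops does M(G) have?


In a graphic matroid, a loop is a self-loop edge (u,u) with rank 0.
Examining all 4 edges for self-loops...
Self-loops found: (1,1)
Number of loops = 1.

1


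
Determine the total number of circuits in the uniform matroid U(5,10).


In U(5,10), circuits are the (6)-element subsets.
Any set of 6 elements is dependent, and removing any one element gives
an independent set of size 5, so it is a minimal dependent set.
Number of circuits = C(10,6) = 10! / (6! * 4!) = 210.

210


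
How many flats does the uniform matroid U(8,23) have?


Flats of U(8,23): every subset of size < 8 is a flat, plus E itself.
Count = C(23,0) + C(23,1) + C(23,2) + C(23,3) + C(23,4) + C(23,5) + C(23,6) + C(23,7) + 1
     = 1 + 23 + 253 + 1771 + 8855 + 33649 + 100947 + 245157 + 1
     = 390657.

390657


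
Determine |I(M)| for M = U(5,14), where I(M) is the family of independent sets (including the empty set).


Independent sets of U(5,14) are all subsets of size <= 5.
Count = (14 choose 0) + (14 choose 1) + (14 choose 2) + (14 choose 3) + (14 choose 4) + (14 choose 5)
     = 1 + 14 + 91 + 364 + 1001 + 2002
     = 3473.

3473


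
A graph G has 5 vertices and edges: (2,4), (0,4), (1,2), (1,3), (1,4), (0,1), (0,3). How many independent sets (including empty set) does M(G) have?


An independent set in a graphic matroid is an acyclic edge subset.
G has 5 vertices and 7 edges.
Enumerate all 2^7 = 128 subsets, checking for acyclicity.
Total independent sets = 82.

82


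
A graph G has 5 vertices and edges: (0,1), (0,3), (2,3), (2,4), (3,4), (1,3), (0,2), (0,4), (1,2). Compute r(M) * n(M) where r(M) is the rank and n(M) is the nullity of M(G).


r(M) = |V| - c = 5 - 1 = 4.
nullity = |E| - r(M) = 9 - 4 = 5.
Product = 4 * 5 = 20.

20


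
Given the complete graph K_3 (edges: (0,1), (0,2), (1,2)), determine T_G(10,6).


T(K_3; x,y) = x^2 + x + y.
T(10,6) = 100 + 10 + 6 = 116.

116


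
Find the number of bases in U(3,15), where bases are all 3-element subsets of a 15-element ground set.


Bases of U(3,15) are all 3-element subsets of the 15-element ground set.
Number of bases = C(15,3).
(15 choose 3) = 455.

455


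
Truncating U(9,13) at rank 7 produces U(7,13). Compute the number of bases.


Truncating U(9,13) to rank 7 gives U(7,13).
Bases of U(7,13) are all 7-element subsets of 13 elements.
Number of bases = C(13,7) = 13! / (7! * 6!) = 1716.

1716


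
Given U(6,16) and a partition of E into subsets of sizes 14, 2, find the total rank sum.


r(Ai) = min(|Ai|, 6) for each part.
Sum = min(14,6) + min(2,6)
    = 6 + 2
    = 8.

8


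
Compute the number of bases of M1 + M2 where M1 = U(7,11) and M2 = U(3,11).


Bases of a direct sum M1 + M2: |B| = |B(M1)| * |B(M2)|.
|B(U(7,11))| = C(11,7) = 330.
|B(U(3,11))| = C(11,3) = 165.
Total bases = 330 * 165 = 54450.

54450


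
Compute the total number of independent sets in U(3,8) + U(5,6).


For a direct sum, |I(M1+M2)| = |I(M1)| * |I(M2)|.
|I(U(3,8))| = sum C(8,k) for k=0..3 = 93.
|I(U(5,6))| = sum C(6,k) for k=0..5 = 63.
Total = 93 * 63 = 5859.

5859


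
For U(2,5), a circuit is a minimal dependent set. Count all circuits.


In U(2,5), circuits are the (3)-element subsets.
Any set of 3 elements is dependent, and removing any one element gives
an independent set of size 2, so it is a minimal dependent set.
Number of circuits = (5 choose 3) = 10.

10


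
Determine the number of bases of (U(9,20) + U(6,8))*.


(M1+M2)* = M1* + M2*.
M1* = U(11,20), bases: C(20,11) = 167960.
M2* = U(2,8), bases: C(8,2) = 28.
|B(M*)| = 167960 * 28 = 4702880.

4702880


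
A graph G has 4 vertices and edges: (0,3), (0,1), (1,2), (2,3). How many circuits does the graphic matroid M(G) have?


A circuit in a graphic matroid = edge set of a simple cycle.
G has 4 vertices and 4 edges.
Enumerating all minimal edge subsets forming cycles...
Total circuits found: 1.

1


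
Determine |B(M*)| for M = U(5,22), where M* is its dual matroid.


The dual of U(r,n) is U(n-r, n) = U(17,22).
Bases of U(17,22) are all (17)-element subsets.
|B(M*)| = C(22,17) = 22! / (17! * 5!) = 26334.

26334


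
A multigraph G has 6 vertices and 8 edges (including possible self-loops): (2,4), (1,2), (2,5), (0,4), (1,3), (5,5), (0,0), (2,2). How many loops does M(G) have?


In a graphic matroid, a loop is a self-loop edge (u,u) with rank 0.
Examining all 8 edges for self-loops...
Self-loops found: (5,5), (0,0), (2,2)
Number of loops = 3.

3


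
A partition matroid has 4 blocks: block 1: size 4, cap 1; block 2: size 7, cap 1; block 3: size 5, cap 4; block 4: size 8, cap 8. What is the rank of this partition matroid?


Rank of a partition matroid = sum of min(|Si|, ci) for each block.
= min(4,1) + min(7,1) + min(5,4) + min(8,8)
= 1 + 1 + 4 + 8
= 14.

14


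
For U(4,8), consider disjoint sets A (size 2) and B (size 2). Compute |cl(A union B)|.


|A union B| = 2 + 2 = 4 (disjoint).
In U(4,8), cl(S) = S if |S| < 4, else cl(S) = E.
Since 4 >= 4, cl(A union B) = E.
|cl(A union B)| = 8.

8


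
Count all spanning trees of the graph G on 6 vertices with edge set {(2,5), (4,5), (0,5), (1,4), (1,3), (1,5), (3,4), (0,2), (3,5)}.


By Kirchhoff's matrix tree theorem, the number of spanning trees equals
the determinant of any cofactor of the Laplacian matrix L.
G has 6 vertices and 9 edges.
Computing the (5 x 5) cofactor determinant gives 48.

48
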